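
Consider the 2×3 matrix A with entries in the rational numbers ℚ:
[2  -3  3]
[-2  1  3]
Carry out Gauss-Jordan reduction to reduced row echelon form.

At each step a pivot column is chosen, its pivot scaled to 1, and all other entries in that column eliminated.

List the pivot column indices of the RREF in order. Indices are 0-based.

pivot columns: 0, 1

[1] R0 /= 2  ⇒  (1, -3/2, 3/2)
     R1 -= -2·R0  ⇒  (0, -2, 6)
[2] R1 /= -2  ⇒  (0, 1, -3)
     R0 -= -3/2·R1  ⇒  (1, 0, -3)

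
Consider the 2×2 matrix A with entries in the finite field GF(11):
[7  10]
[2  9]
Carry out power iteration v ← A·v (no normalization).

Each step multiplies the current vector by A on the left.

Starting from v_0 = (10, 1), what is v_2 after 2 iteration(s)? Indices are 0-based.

v_2 = (3, 3)

v_0 = (10, 1).
v_1 = A·v_0 = (3, 7).
v_2 = A·v_1 = (3, 3).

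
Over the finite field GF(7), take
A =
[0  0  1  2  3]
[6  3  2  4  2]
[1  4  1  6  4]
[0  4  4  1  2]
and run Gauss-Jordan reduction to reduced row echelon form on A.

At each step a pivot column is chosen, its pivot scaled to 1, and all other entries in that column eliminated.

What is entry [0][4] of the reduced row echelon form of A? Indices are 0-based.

[1] R0 <-> R1
[1] R0 /= 6  ⇒  (1, 4, 5, 3, 5)
     R2 -= 1·R0  ⇒  (0, 0, 3, 3, 6)
[2] R1 <-> R3
[2] R1 /= 4  ⇒  (0, 1, 1, 2, 4)
     R0 -= 4·R1  ⇒  (1, 0, 1, 2, 3)
[3] R2 /= 3  ⇒  (0, 0, 1, 1, 2)
     R0 -= 1·R2  ⇒  (1, 0, 0, 1, 1)
     R1 -= 1·R2  ⇒  (0, 1, 0, 1, 2)
     R3 -= 1·R2  ⇒  (0, 0, 0, 1, 1)
[4] R3 /= 1  ⇒  (0, 0, 0, 1, 1)
     R0 -= 1·R3  ⇒  (1, 0, 0, 0, 0)
     R1 -= 1·R3  ⇒  (0, 1, 0, 0, 1)
     R2 -= 1·R3  ⇒  (0, 0, 1, 0, 1)

M[0][4] = 0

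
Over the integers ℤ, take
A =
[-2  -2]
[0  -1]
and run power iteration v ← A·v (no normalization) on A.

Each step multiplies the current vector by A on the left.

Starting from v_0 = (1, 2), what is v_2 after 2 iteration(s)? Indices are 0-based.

v_0 = (1, 2).
v_1 = A·v_0 = (-6, -2).
v_2 = A·v_1 = (16, 2).

v_2 = (16, 2)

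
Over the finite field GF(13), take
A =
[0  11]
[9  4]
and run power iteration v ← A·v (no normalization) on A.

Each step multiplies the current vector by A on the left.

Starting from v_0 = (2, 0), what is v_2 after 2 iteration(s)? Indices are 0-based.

v_2 = (3, 7)

v_0 = (2, 0).
v_1 = A·v_0 = (0, 5).
v_2 = A·v_1 = (3, 7).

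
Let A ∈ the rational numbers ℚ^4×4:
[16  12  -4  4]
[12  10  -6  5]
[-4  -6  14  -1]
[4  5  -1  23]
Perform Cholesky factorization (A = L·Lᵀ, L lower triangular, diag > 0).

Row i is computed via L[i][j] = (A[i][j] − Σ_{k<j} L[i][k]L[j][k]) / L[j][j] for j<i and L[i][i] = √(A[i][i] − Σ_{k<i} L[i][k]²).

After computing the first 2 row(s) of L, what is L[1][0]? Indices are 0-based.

L[1][0] = 3

Step 1: L[0][0] = √(16) = 4.
  L[1][0] = (12) / L[0][0] = 3.
Step 2: L[1][1] = √(1) = 1.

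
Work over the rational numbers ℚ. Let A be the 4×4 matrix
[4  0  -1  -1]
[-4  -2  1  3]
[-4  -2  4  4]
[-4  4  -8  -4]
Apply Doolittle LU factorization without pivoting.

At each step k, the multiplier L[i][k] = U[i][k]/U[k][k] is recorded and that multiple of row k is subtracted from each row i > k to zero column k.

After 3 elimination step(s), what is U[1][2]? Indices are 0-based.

U[1][2] = 0

k=0: U[0][0]=4
  eliminate (1,0): mult=-1, new row 1: (0, -2, 0, 2); set L[1][0]=-1
  eliminate (2,0): mult=-1, new row 2: (0, -2, 3, 3); set L[2][0]=-1
  eliminate (3,0): mult=-1, new row 3: (0, 4, -9, -5); set L[3][0]=-1
k=1: U[1][1]=-2
  eliminate (2,1): mult=1, new row 2: (0, 0, 3, 1); set L[2][1]=1
  eliminate (3,1): mult=-2, new row 3: (0, 0, -9, -1); set L[3][1]=-2
k=2: U[2][2]=3
  eliminate (3,2): mult=-3, new row 3: (0, 0, 0, 2); set L[3][2]=-3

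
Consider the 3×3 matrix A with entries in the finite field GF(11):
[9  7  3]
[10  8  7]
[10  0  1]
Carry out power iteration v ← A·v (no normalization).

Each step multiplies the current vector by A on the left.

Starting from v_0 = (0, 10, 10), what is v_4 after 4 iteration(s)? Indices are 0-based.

v_4 = (10, 9, 9)

v_0 = (0, 10, 10).
v_1 = A·v_0 = (1, 7, 10).
v_2 = A·v_1 = (0, 4, 9).
v_3 = A·v_2 = (0, 7, 9).
v_4 = A·v_3 = (10, 9, 9).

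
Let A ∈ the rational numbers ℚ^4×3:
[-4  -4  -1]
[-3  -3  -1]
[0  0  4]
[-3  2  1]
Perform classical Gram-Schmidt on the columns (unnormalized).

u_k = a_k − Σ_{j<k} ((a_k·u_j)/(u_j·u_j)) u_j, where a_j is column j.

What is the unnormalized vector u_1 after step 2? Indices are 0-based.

Step 1: u_0 = a_0 = (-4, -3, 0, -3).
Step 2: u_1 = a_1 − (19/34)·u_0 = (-30/17, -45/34, 0, 125/34).

u_1 = (-30/17, -45/34, 0, 125/34)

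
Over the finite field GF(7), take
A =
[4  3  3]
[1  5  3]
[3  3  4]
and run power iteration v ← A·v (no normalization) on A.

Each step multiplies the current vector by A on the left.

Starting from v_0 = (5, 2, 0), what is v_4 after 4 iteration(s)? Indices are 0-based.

v_0 = (5, 2, 0).
v_1 = A·v_0 = (5, 1, 0).
v_2 = A·v_1 = (2, 3, 4).
v_3 = A·v_2 = (1, 1, 3).
v_4 = A·v_3 = (2, 1, 4).

v_4 = (2, 1, 4)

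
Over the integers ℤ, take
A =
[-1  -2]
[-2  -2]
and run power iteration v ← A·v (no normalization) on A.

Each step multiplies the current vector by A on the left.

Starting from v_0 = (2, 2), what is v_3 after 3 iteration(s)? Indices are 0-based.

v_0 = (2, 2).
v_1 = A·v_0 = (-6, -8).
v_2 = A·v_1 = (22, 28).
v_3 = A·v_2 = (-78, -100).

v_3 = (-78, -100)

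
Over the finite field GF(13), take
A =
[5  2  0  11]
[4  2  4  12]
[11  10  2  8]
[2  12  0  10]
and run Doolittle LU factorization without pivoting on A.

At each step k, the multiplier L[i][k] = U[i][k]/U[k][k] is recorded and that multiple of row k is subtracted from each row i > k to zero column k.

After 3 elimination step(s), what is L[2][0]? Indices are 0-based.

k=0: U[0][0]=5
  eliminate (1,0): mult=6, new row 1: (0, 3, 4, 11); set L[1][0]=6
  eliminate (2,0): mult=10, new row 2: (0, 3, 2, 2); set L[2][0]=10
  eliminate (3,0): mult=3, new row 3: (0, 6, 0, 3); set L[3][0]=3
k=1: U[1][1]=3
  eliminate (2,1): mult=1, new row 2: (0, 0, 11, 4); set L[2][1]=1
  eliminate (3,1): mult=2, new row 3: (0, 0, 5, 7); set L[3][1]=2
k=2: U[2][2]=11
  eliminate (3,2): mult=4, new row 3: (0, 0, 0, 4); set L[3][2]=4

L[2][0] = 10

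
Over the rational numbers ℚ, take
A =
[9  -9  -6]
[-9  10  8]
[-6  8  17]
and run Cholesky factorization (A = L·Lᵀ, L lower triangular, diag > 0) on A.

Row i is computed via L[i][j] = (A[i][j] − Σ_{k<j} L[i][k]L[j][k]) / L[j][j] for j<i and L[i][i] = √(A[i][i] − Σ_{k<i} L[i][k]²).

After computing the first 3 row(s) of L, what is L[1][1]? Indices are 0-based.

Step 1: L[0][0] = √(9) = 3.
  L[1][0] = (-9) / L[0][0] = -3.
Step 2: L[1][1] = √(1) = 1.
  L[2][0] = (-6) / L[0][0] = -2.
  L[2][1] = (2) / L[1][1] = 2.
Step 3: L[2][2] = √(9) = 3.

L[1][1] = 1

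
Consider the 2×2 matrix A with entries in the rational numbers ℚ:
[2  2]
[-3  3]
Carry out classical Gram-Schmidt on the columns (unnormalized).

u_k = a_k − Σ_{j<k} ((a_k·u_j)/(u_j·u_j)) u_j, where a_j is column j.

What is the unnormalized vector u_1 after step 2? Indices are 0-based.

u_1 = (36/13, 24/13)

Step 1: u_0 = a_0 = (2, -3).
Step 2: u_1 = a_1 − (-5/13)·u_0 = (36/13, 24/13).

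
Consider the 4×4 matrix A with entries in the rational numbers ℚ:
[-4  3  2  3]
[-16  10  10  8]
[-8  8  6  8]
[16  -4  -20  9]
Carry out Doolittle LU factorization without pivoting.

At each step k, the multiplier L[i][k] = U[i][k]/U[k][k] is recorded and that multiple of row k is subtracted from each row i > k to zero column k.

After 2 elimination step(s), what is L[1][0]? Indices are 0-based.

k=0: U[0][0]=-4
  eliminate (1,0): mult=4, new row 1: (0, -2, 2, -4); set L[1][0]=4
  eliminate (2,0): mult=2, new row 2: (0, 2, 2, 2); set L[2][0]=2
  eliminate (3,0): mult=-4, new row 3: (0, 8, -12, 21); set L[3][0]=-4
k=1: U[1][1]=-2
  eliminate (2,1): mult=-1, new row 2: (0, 0, 4, -2); set L[2][1]=-1
  eliminate (3,1): mult=-4, new row 3: (0, 0, -4, 5); set L[3][1]=-4

L[1][0] = 4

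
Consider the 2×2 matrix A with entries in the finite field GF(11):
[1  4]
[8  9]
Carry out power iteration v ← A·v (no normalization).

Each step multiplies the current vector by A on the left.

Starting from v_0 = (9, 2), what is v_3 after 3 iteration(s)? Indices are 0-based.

v_3 = (3, 2)

v_0 = (9, 2).
v_1 = A·v_0 = (6, 2).
v_2 = A·v_1 = (3, 0).
v_3 = A·v_2 = (3, 2).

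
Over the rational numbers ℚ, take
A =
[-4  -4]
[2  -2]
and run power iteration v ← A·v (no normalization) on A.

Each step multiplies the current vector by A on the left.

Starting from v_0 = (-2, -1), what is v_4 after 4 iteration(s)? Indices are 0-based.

v_4 = (352, 368)

v_0 = (-2, -1).
v_1 = A·v_0 = (12, -2).
v_2 = A·v_1 = (-40, 28).
v_3 = A·v_2 = (48, -136).
v_4 = A·v_3 = (352, 368).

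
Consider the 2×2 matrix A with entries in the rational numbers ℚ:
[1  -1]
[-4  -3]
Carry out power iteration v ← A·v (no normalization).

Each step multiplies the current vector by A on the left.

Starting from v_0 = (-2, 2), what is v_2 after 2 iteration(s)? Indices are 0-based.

v_2 = (-6, 10)

v_0 = (-2, 2).
v_1 = A·v_0 = (-4, 2).
v_2 = A·v_1 = (-6, 10).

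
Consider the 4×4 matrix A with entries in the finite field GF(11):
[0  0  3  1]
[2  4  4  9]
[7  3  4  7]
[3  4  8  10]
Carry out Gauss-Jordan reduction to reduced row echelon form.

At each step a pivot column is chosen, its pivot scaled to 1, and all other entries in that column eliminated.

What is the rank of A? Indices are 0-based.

rank = 4

[1] R0 <-> R1
[1] R0 /= 2  ⇒  (1, 2, 2, 10)
     R2 -= 7·R0  ⇒  (0, 0, 1, 3)
     R3 -= 3·R0  ⇒  (0, 9, 2, 2)
[2] R1 <-> R3
[2] R1 /= 9  ⇒  (0, 1, 10, 10)
     R0 -= 2·R1  ⇒  (1, 0, 4, 1)
[3] R2 /= 1  ⇒  (0, 0, 1, 3)
     R0 -= 4·R2  ⇒  (1, 0, 0, 0)
     R1 -= 10·R2  ⇒  (0, 1, 0, 2)
     R3 -= 3·R2  ⇒  (0, 0, 0, 3)
[4] R3 /= 3  ⇒  (0, 0, 0, 1)
     R1 -= 2·R3  ⇒  (0, 1, 0, 0)
     R2 -= 3·R3  ⇒  (0, 0, 1, 0)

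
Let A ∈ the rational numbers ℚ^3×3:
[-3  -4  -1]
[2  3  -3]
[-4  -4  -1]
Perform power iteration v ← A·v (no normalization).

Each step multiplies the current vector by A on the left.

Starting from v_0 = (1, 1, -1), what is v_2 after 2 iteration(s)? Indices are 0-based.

v_0 = (1, 1, -1).
v_1 = A·v_0 = (-6, 8, -7).
v_2 = A·v_1 = (-7, 33, -1).

v_2 = (-7, 33, -1)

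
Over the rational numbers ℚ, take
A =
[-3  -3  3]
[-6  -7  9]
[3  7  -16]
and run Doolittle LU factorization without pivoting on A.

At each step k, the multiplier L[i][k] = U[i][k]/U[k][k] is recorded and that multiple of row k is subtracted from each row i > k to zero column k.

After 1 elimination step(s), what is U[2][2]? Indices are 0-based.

U[2][2] = -13

k=0: U[0][0]=-3
  eliminate (1,0): mult=2, new row 1: (0, -1, 3); set L[1][0]=2
  eliminate (2,0): mult=-1, new row 2: (0, 4, -13); set L[2][0]=-1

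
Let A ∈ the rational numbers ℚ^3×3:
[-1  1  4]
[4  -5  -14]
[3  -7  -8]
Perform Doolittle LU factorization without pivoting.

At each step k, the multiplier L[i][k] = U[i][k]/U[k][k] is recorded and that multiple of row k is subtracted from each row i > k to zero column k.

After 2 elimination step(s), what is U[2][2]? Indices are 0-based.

Step 1: pivot at (0,0) is -1.
  row1 ← row1 − (-4)·row0  ⇒  L[1][0]=-4, U row1=(0, -1, 2)
  row2 ← row2 − (-3)·row0  ⇒  L[2][0]=-3, U row2=(0, -4, 4)
Step 2: pivot at (1,1) is -1.
  row2 ← row2 − (4)·row1  ⇒  L[2][1]=4, U row2=(0, 0, -4)

U[2][2] = -4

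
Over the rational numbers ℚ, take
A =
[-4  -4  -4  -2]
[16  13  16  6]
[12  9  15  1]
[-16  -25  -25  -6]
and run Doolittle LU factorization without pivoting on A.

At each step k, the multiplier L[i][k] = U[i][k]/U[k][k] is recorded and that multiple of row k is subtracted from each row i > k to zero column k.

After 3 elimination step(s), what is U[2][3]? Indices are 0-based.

U[2][3] = -3

Step 1: pivot at (0,0) is -4.
  row1 ← row1 − (-4)·row0  ⇒  L[1][0]=-4, U row1=(0, -3, 0, -2)
  row2 ← row2 − (-3)·row0  ⇒  L[2][0]=-3, U row2=(0, -3, 3, -5)
  row3 ← row3 − (4)·row0  ⇒  L[3][0]=4, U row3=(0, -9, -9, 2)
Step 2: pivot at (1,1) is -3.
  row2 ← row2 − (1)·row1  ⇒  L[2][1]=1, U row2=(0, 0, 3, -3)
  row3 ← row3 − (3)·row1  ⇒  L[3][1]=3, U row3=(0, 0, -9, 8)
Step 3: pivot at (2,2) is 3.
  row3 ← row3 − (-3)·row2  ⇒  L[3][2]=-3, U row3=(0, 0, 0, -1)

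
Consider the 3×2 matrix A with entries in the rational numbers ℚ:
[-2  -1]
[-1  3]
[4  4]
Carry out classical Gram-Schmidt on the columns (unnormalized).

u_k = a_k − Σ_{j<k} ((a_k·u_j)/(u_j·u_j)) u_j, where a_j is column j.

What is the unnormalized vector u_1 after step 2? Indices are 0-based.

Step 1: u_0 = a_0 = (-2, -1, 4).
Step 2: u_1 = a_1 − (5/7)·u_0 = (3/7, 26/7, 8/7).

u_1 = (3/7, 26/7, 8/7)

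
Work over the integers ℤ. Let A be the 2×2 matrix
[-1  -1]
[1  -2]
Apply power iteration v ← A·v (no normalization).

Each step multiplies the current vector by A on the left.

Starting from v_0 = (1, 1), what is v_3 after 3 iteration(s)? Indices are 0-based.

v_0 = (1, 1).
v_1 = A·v_0 = (-2, -1).
v_2 = A·v_1 = (3, 0).
v_3 = A·v_2 = (-3, 3).

v_3 = (-3, 3)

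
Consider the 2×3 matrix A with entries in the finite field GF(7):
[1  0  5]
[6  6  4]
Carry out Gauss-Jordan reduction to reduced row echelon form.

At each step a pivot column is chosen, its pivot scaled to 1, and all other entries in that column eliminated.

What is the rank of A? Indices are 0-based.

rank = 2

step 1: normalize row 0 (÷1) = (1, 0, 5)
  row 1: subtract 6×row0 = (0, 6, 2)
step 2: normalize row 1 (÷6) = (0, 1, 5)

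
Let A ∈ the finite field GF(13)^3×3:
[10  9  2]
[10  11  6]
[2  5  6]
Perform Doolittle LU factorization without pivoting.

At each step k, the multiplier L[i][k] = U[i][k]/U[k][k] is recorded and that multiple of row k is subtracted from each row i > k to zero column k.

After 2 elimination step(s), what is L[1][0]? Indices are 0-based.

L[1][0] = 1

[col 0] pivot 10
  R1 -= 1*R0 → (0, 2, 4)  (L[1][0] := 1)
  R2 -= 8*R0 → (0, 11, 3)  (L[2][0] := 8)
[col 1] pivot 2
  R2 -= 12*R1 → (0, 0, 7)  (L[2][1] := 12)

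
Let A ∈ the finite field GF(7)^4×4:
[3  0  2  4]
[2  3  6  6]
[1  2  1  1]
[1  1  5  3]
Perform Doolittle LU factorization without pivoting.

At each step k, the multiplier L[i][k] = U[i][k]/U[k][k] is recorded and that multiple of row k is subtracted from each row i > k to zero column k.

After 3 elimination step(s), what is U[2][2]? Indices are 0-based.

U[2][2] = 5

Step 1: pivot at (0,0) is 3.
  row1 ← row1 − (3)·row0  ⇒  L[1][0]=3, U row1=(0, 3, 0, 1)
  row2 ← row2 − (5)·row0  ⇒  L[2][0]=5, U row2=(0, 2, 5, 2)
  row3 ← row3 − (5)·row0  ⇒  L[3][0]=5, U row3=(0, 1, 2, 4)
Step 2: pivot at (1,1) is 3.
  row2 ← row2 − (3)·row1  ⇒  L[2][1]=3, U row2=(0, 0, 5, 6)
  row3 ← row3 − (5)·row1  ⇒  L[3][1]=5, U row3=(0, 0, 2, 6)
Step 3: pivot at (2,2) is 5.
  row3 ← row3 − (6)·row2  ⇒  L[3][2]=6, U row3=(0, 0, 0, 5)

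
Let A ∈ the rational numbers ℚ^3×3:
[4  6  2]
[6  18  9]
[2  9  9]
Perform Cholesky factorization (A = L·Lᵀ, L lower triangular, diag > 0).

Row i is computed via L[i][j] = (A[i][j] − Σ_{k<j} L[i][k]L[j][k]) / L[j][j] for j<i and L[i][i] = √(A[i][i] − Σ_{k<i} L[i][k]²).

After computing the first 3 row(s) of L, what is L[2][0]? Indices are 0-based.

L[2][0] = 1

Step 1: L[0][0] = √(4) = 2.
  L[1][0] = (6) / L[0][0] = 3.
Step 2: L[1][1] = √(9) = 3.
  L[2][0] = (2) / L[0][0] = 1.
  L[2][1] = (6) / L[1][1] = 2.
Step 3: L[2][2] = √(4) = 2.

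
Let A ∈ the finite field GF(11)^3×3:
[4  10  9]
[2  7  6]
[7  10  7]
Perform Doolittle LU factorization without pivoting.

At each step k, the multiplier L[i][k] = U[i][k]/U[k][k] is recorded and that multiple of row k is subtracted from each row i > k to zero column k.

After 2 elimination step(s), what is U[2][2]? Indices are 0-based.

U[2][2] = 1

Step 1: pivot at (0,0) is 4.
  row1 ← row1 − (6)·row0  ⇒  L[1][0]=6, U row1=(0, 2, 7)
  row2 ← row2 − (10)·row0  ⇒  L[2][0]=10, U row2=(0, 9, 5)
Step 2: pivot at (1,1) is 2.
  row2 ← row2 − (10)·row1  ⇒  L[2][1]=10, U row2=(0, 0, 1)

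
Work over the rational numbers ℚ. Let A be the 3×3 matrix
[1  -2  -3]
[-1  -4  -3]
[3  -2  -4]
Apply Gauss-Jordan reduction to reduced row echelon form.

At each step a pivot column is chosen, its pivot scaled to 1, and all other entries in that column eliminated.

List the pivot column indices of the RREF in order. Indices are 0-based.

[1] R0 /= 1  ⇒  (1, -2, -3)
     R1 -= -1·R0  ⇒  (0, -6, -6)
     R2 -= 3·R0  ⇒  (0, 4, 5)
[2] R1 /= -6  ⇒  (0, 1, 1)
     R0 -= -2·R1  ⇒  (1, 0, -1)
     R2 -= 4·R1  ⇒  (0, 0, 1)
[3] R2 /= 1  ⇒  (0, 0, 1)
     R0 -= -1·R2  ⇒  (1, 0, 0)
     R1 -= 1·R2  ⇒  (0, 1, 0)

pivot columns: 0, 1, 2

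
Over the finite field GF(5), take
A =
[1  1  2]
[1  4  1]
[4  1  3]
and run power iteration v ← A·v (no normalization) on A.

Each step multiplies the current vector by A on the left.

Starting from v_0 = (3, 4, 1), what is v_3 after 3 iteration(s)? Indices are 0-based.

v_3 = (1, 2, 0)

v_0 = (3, 4, 1).
v_1 = A·v_0 = (4, 0, 4).
v_2 = A·v_1 = (2, 3, 3).
v_3 = A·v_2 = (1, 2, 0).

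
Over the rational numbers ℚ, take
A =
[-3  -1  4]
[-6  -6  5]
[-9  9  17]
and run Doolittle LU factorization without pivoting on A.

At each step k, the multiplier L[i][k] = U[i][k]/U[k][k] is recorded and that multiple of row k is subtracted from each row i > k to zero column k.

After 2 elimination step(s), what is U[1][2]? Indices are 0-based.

U[1][2] = -3

k=0: U[0][0]=-3
  eliminate (1,0): mult=2, new row 1: (0, -4, -3); set L[1][0]=2
  eliminate (2,0): mult=3, new row 2: (0, 12, 5); set L[2][0]=3
k=1: U[1][1]=-4
  eliminate (2,1): mult=-3, new row 2: (0, 0, -4); set L[2][1]=-3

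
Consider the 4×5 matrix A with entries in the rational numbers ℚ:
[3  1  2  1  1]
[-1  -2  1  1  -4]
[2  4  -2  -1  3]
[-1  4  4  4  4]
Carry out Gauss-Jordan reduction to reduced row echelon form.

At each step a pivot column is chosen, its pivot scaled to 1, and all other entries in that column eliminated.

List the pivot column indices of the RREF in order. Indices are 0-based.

step 1: normalize row 0 (÷3) = (1, 1/3, 2/3, 1/3, 1/3)
  row 1: subtract -1×row0 = (0, -5/3, 5/3, 4/3, -11/3)
  row 2: subtract 2×row0 = (0, 10/3, -10/3, -5/3, 7/3)
  row 3: subtract -1×row0 = (0, 13/3, 14/3, 13/3, 13/3)
step 2: normalize row 1 (÷-5/3) = (0, 1, -1, -4/5, 11/5)
  row 0: subtract 1/3×row1 = (1, 0, 1, 3/5, -2/5)
  row 2: subtract 10/3×row1 = (0, 0, 0, 1, -5)
  row 3: subtract 13/3×row1 = (0, 0, 9, 39/5, -26/5)
step 3: exchange rows 2,3
step 3: normalize row 2 (÷9) = (0, 0, 1, 13/15, -26/45)
  row 0: subtract 1×row2 = (1, 0, 0, -4/15, 8/45)
  row 1: subtract -1×row2 = (0, 1, 0, 1/15, 73/45)
step 4: normalize row 3 (÷1) = (0, 0, 0, 1, -5)
  row 0: subtract -4/15×row3 = (1, 0, 0, 0, -52/45)
  row 1: subtract 1/15×row3 = (0, 1, 0, 0, 88/45)
  row 2: subtract 13/15×row3 = (0, 0, 1, 0, 169/45)

pivot columns: 0, 1, 2, 3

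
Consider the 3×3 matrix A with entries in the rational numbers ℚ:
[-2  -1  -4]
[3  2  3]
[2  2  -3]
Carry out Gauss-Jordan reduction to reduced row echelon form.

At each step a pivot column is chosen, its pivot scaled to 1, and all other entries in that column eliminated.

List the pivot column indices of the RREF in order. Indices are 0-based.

[1] R0 /= -2  ⇒  (1, 1/2, 2)
     R1 -= 3·R0  ⇒  (0, 1/2, -3)
     R2 -= 2·R0  ⇒  (0, 1, -7)
[2] R1 /= 1/2  ⇒  (0, 1, -6)
     R0 -= 1/2·R1  ⇒  (1, 0, 5)
     R2 -= 1·R1  ⇒  (0, 0, -1)
[3] R2 /= -1  ⇒  (0, 0, 1)
     R0 -= 5·R2  ⇒  (1, 0, 0)
     R1 -= -6·R2  ⇒  (0, 1, 0)

pivot columns: 0, 1, 2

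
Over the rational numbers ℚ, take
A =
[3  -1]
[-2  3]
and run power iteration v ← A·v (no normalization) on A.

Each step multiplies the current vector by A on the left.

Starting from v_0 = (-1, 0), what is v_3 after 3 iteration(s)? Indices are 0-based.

v_0 = (-1, 0).
v_1 = A·v_0 = (-3, 2).
v_2 = A·v_1 = (-11, 12).
v_3 = A·v_2 = (-45, 58).

v_3 = (-45, 58)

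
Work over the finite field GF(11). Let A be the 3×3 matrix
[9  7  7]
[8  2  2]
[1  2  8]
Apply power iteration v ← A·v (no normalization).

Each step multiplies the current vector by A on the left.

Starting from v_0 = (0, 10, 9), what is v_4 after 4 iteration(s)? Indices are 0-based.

v_0 = (0, 10, 9).
v_1 = A·v_0 = (1, 5, 4).
v_2 = A·v_1 = (6, 4, 10).
v_3 = A·v_2 = (9, 10, 6).
v_4 = A·v_3 = (6, 5, 0).

v_4 = (6, 5, 0)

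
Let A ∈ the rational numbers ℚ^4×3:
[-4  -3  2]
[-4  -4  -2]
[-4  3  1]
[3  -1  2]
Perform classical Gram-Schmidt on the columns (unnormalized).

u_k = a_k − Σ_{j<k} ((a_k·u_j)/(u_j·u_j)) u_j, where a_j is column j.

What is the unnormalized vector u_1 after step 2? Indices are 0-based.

Step 1: u_0 = a_0 = (-4, -4, -4, 3).
Step 2: u_1 = a_1 − (13/57)·u_0 = (-119/57, -176/57, 223/57, -32/19).

u_1 = (-119/57, -176/57, 223/57, -32/19)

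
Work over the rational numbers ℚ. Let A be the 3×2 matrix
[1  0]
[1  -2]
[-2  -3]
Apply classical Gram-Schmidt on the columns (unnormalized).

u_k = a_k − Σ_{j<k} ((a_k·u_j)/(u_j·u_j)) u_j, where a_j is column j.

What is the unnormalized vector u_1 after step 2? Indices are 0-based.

u_1 = (-2/3, -8/3, -5/3)

Step 1: u_0 = a_0 = (1, 1, -2).
Step 2: u_1 = a_1 − (2/3)·u_0 = (-2/3, -8/3, -5/3).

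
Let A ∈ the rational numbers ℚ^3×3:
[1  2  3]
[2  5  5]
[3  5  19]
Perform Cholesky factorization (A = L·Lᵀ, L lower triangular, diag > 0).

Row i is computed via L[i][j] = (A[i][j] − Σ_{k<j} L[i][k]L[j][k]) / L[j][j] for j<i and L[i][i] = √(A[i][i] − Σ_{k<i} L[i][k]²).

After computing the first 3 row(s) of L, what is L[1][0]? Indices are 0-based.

Step 1: L[0][0] = √(1) = 1.
  L[1][0] = (2) / L[0][0] = 2.
Step 2: L[1][1] = √(1) = 1.
  L[2][0] = (3) / L[0][0] = 3.
  L[2][1] = (-1) / L[1][1] = -1.
Step 3: L[2][2] = √(9) = 3.

L[1][0] = 2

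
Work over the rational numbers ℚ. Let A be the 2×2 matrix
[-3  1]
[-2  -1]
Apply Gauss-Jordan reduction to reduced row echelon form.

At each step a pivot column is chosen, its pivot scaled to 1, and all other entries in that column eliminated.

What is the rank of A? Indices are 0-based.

rank = 2

[1] R0 /= -3  ⇒  (1, -1/3)
     R1 -= -2·R0  ⇒  (0, -5/3)
[2] R1 /= -5/3  ⇒  (0, 1)
     R0 -= -1/3·R1  ⇒  (1, 0)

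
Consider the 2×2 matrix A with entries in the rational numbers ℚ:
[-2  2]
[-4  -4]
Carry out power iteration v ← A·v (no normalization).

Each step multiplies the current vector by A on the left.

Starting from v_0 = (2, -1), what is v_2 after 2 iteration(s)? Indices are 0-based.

v_2 = (4, 40)

v_0 = (2, -1).
v_1 = A·v_0 = (-6, -4).
v_2 = A·v_1 = (4, 40).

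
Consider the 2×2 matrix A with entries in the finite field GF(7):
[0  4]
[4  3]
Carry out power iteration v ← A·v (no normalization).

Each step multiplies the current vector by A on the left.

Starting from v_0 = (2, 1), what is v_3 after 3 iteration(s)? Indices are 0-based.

v_0 = (2, 1).
v_1 = A·v_0 = (4, 4).
v_2 = A·v_1 = (2, 0).
v_3 = A·v_2 = (0, 1).

v_3 = (0, 1)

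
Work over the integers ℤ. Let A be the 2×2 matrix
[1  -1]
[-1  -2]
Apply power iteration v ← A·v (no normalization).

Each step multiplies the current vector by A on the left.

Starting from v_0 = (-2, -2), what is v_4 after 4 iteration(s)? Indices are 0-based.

v_4 = (-24, -66)

v_0 = (-2, -2).
v_1 = A·v_0 = (0, 6).
v_2 = A·v_1 = (-6, -12).
v_3 = A·v_2 = (6, 30).
v_4 = A·v_3 = (-24, -66).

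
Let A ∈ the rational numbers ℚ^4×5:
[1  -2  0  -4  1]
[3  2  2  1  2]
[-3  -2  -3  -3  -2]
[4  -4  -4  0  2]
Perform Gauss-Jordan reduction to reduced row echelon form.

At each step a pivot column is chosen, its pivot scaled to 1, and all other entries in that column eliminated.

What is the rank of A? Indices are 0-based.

rank = 4

pivot(0,0)=1: scale R0 → (1, -2, 0, -4, 1)
  clear (1,0): R1 −= (3)R0 → (0, 8, 2, 13, -1)
  clear (2,0): R2 −= (-3)R0 → (0, -8, -3, -15, 1)
  clear (3,0): R3 −= (4)R0 → (0, 4, -4, 16, -2)
pivot(1,1)=8: scale R1 → (0, 1, 1/4, 13/8, -1/8)
  clear (0,1): R0 −= (-2)R1 → (1, 0, 1/2, -3/4, 3/4)
  clear (2,1): R2 −= (-8)R1 → (0, 0, -1, -2, 0)
  clear (3,1): R3 −= (4)R1 → (0, 0, -5, 19/2, -3/2)
pivot(2,2)=-1: scale R2 → (0, 0, 1, 2, 0)
  clear (0,2): R0 −= (1/2)R2 → (1, 0, 0, -7/4, 3/4)
  clear (1,2): R1 −= (1/4)R2 → (0, 1, 0, 9/8, -1/8)
  clear (3,2): R3 −= (-5)R2 → (0, 0, 0, 39/2, -3/2)
pivot(3,3)=39/2: scale R3 → (0, 0, 0, 1, -1/13)
  clear (0,3): R0 −= (-7/4)R3 → (1, 0, 0, 0, 8/13)
  clear (1,3): R1 −= (9/8)R3 → (0, 1, 0, 0, -1/26)
  clear (2,3): R2 −= (2)R3 → (0, 0, 1, 0, 2/13)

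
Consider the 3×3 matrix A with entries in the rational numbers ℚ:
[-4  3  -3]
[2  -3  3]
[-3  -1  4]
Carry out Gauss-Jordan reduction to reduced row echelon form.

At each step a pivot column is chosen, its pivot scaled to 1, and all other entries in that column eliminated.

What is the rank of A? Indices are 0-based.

[1] R0 /= -4  ⇒  (1, -3/4, 3/4)
     R1 -= 2·R0  ⇒  (0, -3/2, 3/2)
     R2 -= -3·R0  ⇒  (0, -13/4, 25/4)
[2] R1 /= -3/2  ⇒  (0, 1, -1)
     R0 -= -3/4·R1  ⇒  (1, 0, 0)
     R2 -= -13/4·R1  ⇒  (0, 0, 3)
[3] R2 /= 3  ⇒  (0, 0, 1)
     R1 -= -1·R2  ⇒  (0, 1, 0)

rank = 3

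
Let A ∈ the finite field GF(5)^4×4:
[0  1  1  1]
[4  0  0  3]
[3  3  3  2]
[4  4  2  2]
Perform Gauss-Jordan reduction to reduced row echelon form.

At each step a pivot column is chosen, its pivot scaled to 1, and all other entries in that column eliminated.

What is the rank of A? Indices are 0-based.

[1] R0 <-> R1
[1] R0 /= 4  ⇒  (1, 0, 0, 2)
     R2 -= 3·R0  ⇒  (0, 3, 3, 1)
     R3 -= 4·R0  ⇒  (0, 4, 2, 4)
[2] R1 /= 1  ⇒  (0, 1, 1, 1)
     R2 -= 3·R1  ⇒  (0, 0, 0, 3)
     R3 -= 4·R1  ⇒  (0, 0, 3, 0)
[3] R2 <-> R3
[3] R2 /= 3  ⇒  (0, 0, 1, 0)
     R1 -= 1·R2  ⇒  (0, 1, 0, 1)
[4] R3 /= 3  ⇒  (0, 0, 0, 1)
     R0 -= 2·R3  ⇒  (1, 0, 0, 0)
     R1 -= 1·R3  ⇒  (0, 1, 0, 0)

rank = 4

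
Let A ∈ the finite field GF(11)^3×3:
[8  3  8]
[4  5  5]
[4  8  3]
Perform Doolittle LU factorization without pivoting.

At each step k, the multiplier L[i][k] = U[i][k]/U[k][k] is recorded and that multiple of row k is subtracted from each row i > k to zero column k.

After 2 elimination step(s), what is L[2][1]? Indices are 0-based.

k=0: U[0][0]=8
  eliminate (1,0): mult=6, new row 1: (0, 9, 1); set L[1][0]=6
  eliminate (2,0): mult=6, new row 2: (0, 1, 10); set L[2][0]=6
k=1: U[1][1]=9
  eliminate (2,1): mult=5, new row 2: (0, 0, 5); set L[2][1]=5

L[2][1] = 5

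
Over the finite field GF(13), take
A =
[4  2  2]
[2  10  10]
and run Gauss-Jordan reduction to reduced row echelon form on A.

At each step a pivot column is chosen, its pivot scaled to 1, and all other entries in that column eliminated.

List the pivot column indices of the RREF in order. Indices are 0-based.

[1] R0 /= 4  ⇒  (1, 7, 7)
     R1 -= 2·R0  ⇒  (0, 9, 9)
[2] R1 /= 9  ⇒  (0, 1, 1)
     R0 -= 7·R1  ⇒  (1, 0, 0)

pivot columns: 0, 1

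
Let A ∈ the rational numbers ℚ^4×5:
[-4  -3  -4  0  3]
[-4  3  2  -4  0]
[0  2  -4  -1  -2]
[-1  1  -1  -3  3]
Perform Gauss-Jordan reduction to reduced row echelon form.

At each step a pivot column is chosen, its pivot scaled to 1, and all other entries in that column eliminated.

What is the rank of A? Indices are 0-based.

rank = 4

step 1: normalize row 0 (÷-4) = (1, 3/4, 1, 0, -3/4)
  row 1: subtract -4×row0 = (0, 6, 6, -4, -3)
  row 3: subtract -1×row0 = (0, 7/4, 0, -3, 9/4)
step 2: normalize row 1 (÷6) = (0, 1, 1, -2/3, -1/2)
  row 0: subtract 3/4×row1 = (1, 0, 1/4, 1/2, -3/8)
  row 2: subtract 2×row1 = (0, 0, -6, 1/3, -1)
  row 3: subtract 7/4×row1 = (0, 0, -7/4, -11/6, 25/8)
step 3: normalize row 2 (÷-6) = (0, 0, 1, -1/18, 1/6)
  row 0: subtract 1/4×row2 = (1, 0, 0, 37/72, -5/12)
  row 1: subtract 1×row2 = (0, 1, 0, -11/18, -2/3)
  row 3: subtract -7/4×row2 = (0, 0, 0, -139/72, 41/12)
step 4: normalize row 3 (÷-139/72) = (0, 0, 0, 1, -246/139)
  row 0: subtract 37/72×row3 = (1, 0, 0, 0, 137/278)
  row 1: subtract -11/18×row3 = (0, 1, 0, 0, -243/139)
  row 2: subtract -1/18×row3 = (0, 0, 1, 0, 19/278)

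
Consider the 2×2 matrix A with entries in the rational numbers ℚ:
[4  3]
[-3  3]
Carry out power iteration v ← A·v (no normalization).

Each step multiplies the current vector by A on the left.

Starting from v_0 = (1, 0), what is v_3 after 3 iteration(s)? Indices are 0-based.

v_3 = (-35, -84)

v_0 = (1, 0).
v_1 = A·v_0 = (4, -3).
v_2 = A·v_1 = (7, -21).
v_3 = A·v_2 = (-35, -84).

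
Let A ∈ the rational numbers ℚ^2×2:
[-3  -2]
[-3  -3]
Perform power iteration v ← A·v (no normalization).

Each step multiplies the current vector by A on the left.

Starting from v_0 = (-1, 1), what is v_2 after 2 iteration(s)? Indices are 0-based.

v_0 = (-1, 1).
v_1 = A·v_0 = (1, 0).
v_2 = A·v_1 = (-3, -3).

v_2 = (-3, -3)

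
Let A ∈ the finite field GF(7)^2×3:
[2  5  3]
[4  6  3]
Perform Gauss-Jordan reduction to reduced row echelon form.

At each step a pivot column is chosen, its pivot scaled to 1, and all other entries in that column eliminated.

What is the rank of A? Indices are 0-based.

pivot(0,0)=2: scale R0 → (1, 6, 5)
  clear (1,0): R1 −= (4)R0 → (0, 3, 4)
pivot(1,1)=3: scale R1 → (0, 1, 6)
  clear (0,1): R0 −= (6)R1 → (1, 0, 4)

rank = 2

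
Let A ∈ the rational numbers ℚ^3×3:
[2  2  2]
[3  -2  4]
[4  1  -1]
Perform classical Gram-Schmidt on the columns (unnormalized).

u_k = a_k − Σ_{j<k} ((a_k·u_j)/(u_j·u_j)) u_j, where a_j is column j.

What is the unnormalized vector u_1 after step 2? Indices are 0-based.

Step 1: u_0 = a_0 = (2, 3, 4).
Step 2: u_1 = a_1 − (2/29)·u_0 = (54/29, -64/29, 21/29).

u_1 = (54/29, -64/29, 21/29)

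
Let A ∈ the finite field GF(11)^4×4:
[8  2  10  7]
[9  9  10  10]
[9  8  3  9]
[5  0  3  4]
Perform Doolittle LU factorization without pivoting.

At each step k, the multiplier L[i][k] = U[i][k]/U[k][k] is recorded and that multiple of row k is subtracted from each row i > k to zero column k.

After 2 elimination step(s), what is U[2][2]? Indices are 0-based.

U[2][2] = 3

k=0: U[0][0]=8
  eliminate (1,0): mult=8, new row 1: (0, 4, 7, 9); set L[1][0]=8
  eliminate (2,0): mult=8, new row 2: (0, 3, 0, 8); set L[2][0]=8
  eliminate (3,0): mult=2, new row 3: (0, 7, 5, 1); set L[3][0]=2
k=1: U[1][1]=4
  eliminate (2,1): mult=9, new row 2: (0, 0, 3, 4); set L[2][1]=9
  eliminate (3,1): mult=10, new row 3: (0, 0, 1, 10); set L[3][1]=10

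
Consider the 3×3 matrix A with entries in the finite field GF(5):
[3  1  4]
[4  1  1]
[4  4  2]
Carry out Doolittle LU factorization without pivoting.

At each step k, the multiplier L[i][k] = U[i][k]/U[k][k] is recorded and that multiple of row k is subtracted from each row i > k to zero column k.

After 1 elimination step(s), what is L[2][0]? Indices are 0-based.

[col 0] pivot 3
  R1 -= 3*R0 → (0, 3, 4)  (L[1][0] := 3)
  R2 -= 3*R0 → (0, 1, 0)  (L[2][0] := 3)

L[2][0] = 3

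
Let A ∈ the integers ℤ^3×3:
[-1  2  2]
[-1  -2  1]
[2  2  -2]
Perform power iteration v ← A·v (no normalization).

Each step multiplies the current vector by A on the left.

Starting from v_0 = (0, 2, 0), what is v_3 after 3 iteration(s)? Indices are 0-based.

v_3 = (4, -20, 24)

v_0 = (0, 2, 0).
v_1 = A·v_0 = (4, -4, 4).
v_2 = A·v_1 = (-4, 8, -8).
v_3 = A·v_2 = (4, -20, 24).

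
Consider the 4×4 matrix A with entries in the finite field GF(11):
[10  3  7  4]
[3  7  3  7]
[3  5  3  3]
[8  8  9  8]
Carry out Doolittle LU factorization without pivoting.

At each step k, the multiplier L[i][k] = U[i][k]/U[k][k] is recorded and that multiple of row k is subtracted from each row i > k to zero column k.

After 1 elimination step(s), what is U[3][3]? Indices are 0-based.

U[3][3] = 7

[col 0] pivot 10
  R1 -= 8*R0 → (0, 5, 2, 8)  (L[1][0] := 8)
  R2 -= 8*R0 → (0, 3, 2, 4)  (L[2][0] := 8)
  R3 -= 3*R0 → (0, 10, 10, 7)  (L[3][0] := 3)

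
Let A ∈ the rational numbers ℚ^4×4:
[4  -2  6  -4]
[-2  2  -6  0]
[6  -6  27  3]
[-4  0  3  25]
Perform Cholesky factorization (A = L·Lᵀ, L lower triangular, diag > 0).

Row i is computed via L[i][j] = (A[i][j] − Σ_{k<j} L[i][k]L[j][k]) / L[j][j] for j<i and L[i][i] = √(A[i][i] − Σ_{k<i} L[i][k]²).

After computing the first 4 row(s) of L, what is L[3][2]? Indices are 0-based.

L[3][2] = 1

Step 1: L[0][0] = √(4) = 2.
  L[1][0] = (-2) / L[0][0] = -1.
Step 2: L[1][1] = √(1) = 1.
  L[2][0] = (6) / L[0][0] = 3.
  L[2][1] = (-3) / L[1][1] = -3.
Step 3: L[2][2] = √(9) = 3.
  L[3][0] = (-4) / L[0][0] = -2.
  L[3][1] = (-2) / L[1][1] = -2.
  L[3][2] = (3) / L[2][2] = 1.
Step 4: L[3][3] = √(16) = 4.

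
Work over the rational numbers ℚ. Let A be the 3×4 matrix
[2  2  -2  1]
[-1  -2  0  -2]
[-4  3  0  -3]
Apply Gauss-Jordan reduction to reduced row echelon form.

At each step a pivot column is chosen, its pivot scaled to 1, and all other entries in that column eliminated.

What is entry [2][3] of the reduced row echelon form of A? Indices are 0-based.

step 1: normalize row 0 (÷2) = (1, 1, -1, 1/2)
  row 1: subtract -1×row0 = (0, -1, -1, -3/2)
  row 2: subtract -4×row0 = (0, 7, -4, -1)
step 2: normalize row 1 (÷-1) = (0, 1, 1, 3/2)
  row 0: subtract 1×row1 = (1, 0, -2, -1)
  row 2: subtract 7×row1 = (0, 0, -11, -23/2)
step 3: normalize row 2 (÷-11) = (0, 0, 1, 23/22)
  row 0: subtract -2×row2 = (1, 0, 0, 12/11)
  row 1: subtract 1×row2 = (0, 1, 0, 5/11)

M[2][3] = 23/22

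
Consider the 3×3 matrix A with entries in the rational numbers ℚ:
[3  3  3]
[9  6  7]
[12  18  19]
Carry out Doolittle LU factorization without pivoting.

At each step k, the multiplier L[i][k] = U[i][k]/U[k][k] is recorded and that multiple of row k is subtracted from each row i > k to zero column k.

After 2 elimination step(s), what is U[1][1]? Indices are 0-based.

[col 0] pivot 3
  R1 -= 3*R0 → (0, -3, -2)  (L[1][0] := 3)
  R2 -= 4*R0 → (0, 6, 7)  (L[2][0] := 4)
[col 1] pivot -3
  R2 -= -2*R1 → (0, 0, 3)  (L[2][1] := -2)

U[1][1] = -3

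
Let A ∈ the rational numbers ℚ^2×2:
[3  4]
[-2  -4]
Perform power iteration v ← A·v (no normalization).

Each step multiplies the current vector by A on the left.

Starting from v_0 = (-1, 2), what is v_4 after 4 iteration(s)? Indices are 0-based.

v_0 = (-1, 2).
v_1 = A·v_0 = (5, -6).
v_2 = A·v_1 = (-9, 14).
v_3 = A·v_2 = (29, -38).
v_4 = A·v_3 = (-65, 94).

v_4 = (-65, 94)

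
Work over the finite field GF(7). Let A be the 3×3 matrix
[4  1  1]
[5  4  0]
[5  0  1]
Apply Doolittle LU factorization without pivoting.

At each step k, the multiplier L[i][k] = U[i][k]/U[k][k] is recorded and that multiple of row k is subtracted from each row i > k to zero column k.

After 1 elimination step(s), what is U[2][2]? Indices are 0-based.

k=0: U[0][0]=4
  eliminate (1,0): mult=3, new row 1: (0, 1, 4); set L[1][0]=3
  eliminate (2,0): mult=3, new row 2: (0, 4, 5); set L[2][0]=3

U[2][2] = 5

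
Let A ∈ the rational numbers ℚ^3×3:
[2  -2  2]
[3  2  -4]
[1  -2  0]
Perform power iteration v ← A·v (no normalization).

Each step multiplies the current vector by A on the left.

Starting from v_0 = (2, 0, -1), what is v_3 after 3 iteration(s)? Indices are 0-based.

v_3 = (-96, 72, -48)

v_0 = (2, 0, -1).
v_1 = A·v_0 = (2, 10, 2).
v_2 = A·v_1 = (-12, 18, -18).
v_3 = A·v_2 = (-96, 72, -48).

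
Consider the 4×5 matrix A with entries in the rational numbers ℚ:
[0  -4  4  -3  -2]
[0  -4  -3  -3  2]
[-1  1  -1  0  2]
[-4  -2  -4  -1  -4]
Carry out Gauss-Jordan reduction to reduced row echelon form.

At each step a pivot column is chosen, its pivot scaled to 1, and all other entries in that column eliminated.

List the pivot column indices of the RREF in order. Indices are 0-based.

pivot columns: 0, 1, 2, 3

step 1: exchange rows 0,2
step 1: normalize row 0 (÷-1) = (1, -1, 1, 0, -2)
  row 3: subtract -4×row0 = (0, -6, 0, -1, -12)
step 2: normalize row 1 (÷-4) = (0, 1, 3/4, 3/4, -1/2)
  row 0: subtract -1×row1 = (1, 0, 7/4, 3/4, -5/2)
  row 2: subtract -4×row1 = (0, 0, 7, 0, -4)
  row 3: subtract -6×row1 = (0, 0, 9/2, 7/2, -15)
step 3: normalize row 2 (÷7) = (0, 0, 1, 0, -4/7)
  row 0: subtract 7/4×row2 = (1, 0, 0, 3/4, -3/2)
  row 1: subtract 3/4×row2 = (0, 1, 0, 3/4, -1/14)
  row 3: subtract 9/2×row2 = (0, 0, 0, 7/2, -87/7)
step 4: normalize row 3 (÷7/2) = (0, 0, 0, 1, -174/49)
  row 0: subtract 3/4×row3 = (1, 0, 0, 0, 57/49)
  row 1: subtract 3/4×row3 = (0, 1, 0, 0, 127/49)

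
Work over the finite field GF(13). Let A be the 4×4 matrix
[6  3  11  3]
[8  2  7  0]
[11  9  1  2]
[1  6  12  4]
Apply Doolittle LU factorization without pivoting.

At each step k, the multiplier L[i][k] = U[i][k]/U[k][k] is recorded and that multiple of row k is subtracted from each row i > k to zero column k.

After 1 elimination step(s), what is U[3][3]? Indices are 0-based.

[col 0] pivot 6
  R1 -= 10*R0 → (0, 11, 1, 9)  (L[1][0] := 10)
  R2 -= 4*R0 → (0, 10, 9, 3)  (L[2][0] := 4)
  R3 -= 11*R0 → (0, 12, 8, 10)  (L[3][0] := 11)

U[3][3] = 10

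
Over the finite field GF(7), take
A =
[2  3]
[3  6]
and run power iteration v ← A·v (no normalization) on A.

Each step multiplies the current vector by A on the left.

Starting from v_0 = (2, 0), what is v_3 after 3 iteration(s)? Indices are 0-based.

v_0 = (2, 0).
v_1 = A·v_0 = (4, 6).
v_2 = A·v_1 = (5, 6).
v_3 = A·v_2 = (0, 2).

v_3 = (0, 2)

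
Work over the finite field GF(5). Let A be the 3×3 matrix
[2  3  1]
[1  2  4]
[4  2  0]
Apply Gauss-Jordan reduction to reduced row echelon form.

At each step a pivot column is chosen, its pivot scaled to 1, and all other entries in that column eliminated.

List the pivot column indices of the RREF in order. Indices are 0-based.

pivot columns: 0, 1, 2

pivot(0,0)=2: scale R0 → (1, 4, 3)
  clear (1,0): R1 −= (1)R0 → (0, 3, 1)
  clear (2,0): R2 −= (4)R0 → (0, 1, 3)
pivot(1,1)=3: scale R1 → (0, 1, 2)
  clear (0,1): R0 −= (4)R1 → (1, 0, 0)
  clear (2,1): R2 −= (1)R1 → (0, 0, 1)
pivot(2,2)=1: scale R2 → (0, 0, 1)
  clear (1,2): R1 −= (2)R2 → (0, 1, 0)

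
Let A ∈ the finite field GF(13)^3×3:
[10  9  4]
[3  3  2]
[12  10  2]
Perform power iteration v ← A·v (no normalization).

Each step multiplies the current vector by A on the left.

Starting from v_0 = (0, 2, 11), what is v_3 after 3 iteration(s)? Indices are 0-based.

v_3 = (0, 2, 10)

v_0 = (0, 2, 11).
v_1 = A·v_0 = (10, 2, 3).
v_2 = A·v_1 = (0, 3, 3).
v_3 = A·v_2 = (0, 2, 10).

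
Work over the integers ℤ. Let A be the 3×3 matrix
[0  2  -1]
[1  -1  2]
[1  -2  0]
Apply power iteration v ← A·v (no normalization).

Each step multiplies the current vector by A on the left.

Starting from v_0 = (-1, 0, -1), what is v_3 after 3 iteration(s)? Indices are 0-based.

v_3 = (-3, 7, -9)

v_0 = (-1, 0, -1).
v_1 = A·v_0 = (1, -3, -1).
v_2 = A·v_1 = (-5, 2, 7).
v_3 = A·v_2 = (-3, 7, -9).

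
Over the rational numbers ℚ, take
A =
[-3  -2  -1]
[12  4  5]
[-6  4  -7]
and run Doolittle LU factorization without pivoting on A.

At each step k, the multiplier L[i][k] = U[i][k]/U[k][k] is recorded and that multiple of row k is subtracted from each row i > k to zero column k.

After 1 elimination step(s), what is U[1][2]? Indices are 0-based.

Step 1: pivot at (0,0) is -3.
  row1 ← row1 − (-4)·row0  ⇒  L[1][0]=-4, U row1=(0, -4, 1)
  row2 ← row2 − (2)·row0  ⇒  L[2][0]=2, U row2=(0, 8, -5)

U[1][2] = 1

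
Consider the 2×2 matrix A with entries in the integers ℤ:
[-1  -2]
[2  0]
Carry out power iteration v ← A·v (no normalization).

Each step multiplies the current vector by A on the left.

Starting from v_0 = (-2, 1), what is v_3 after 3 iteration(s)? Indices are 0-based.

v_0 = (-2, 1).
v_1 = A·v_0 = (0, -4).
v_2 = A·v_1 = (8, 0).
v_3 = A·v_2 = (-8, 16).

v_3 = (-8, 16)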